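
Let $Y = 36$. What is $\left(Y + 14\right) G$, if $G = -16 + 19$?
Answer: $150$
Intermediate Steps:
$G = 3$
$\left(Y + 14\right) G = \left(36 + 14\right) 3 = 50 \cdot 3 = 150$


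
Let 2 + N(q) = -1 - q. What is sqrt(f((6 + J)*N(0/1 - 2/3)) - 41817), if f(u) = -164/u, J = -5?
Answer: I*sqrt(2045589)/7 ≈ 204.32*I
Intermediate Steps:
N(q) = -3 - q (N(q) = -2 + (-1 - q) = -3 - q)
sqrt(f((6 + J)*N(0/1 - 2/3)) - 41817) = sqrt(-164*1/((-3 - (0/1 - 2/3))*(6 - 5)) - 41817) = sqrt(-164/(-3 - (0*1 - 2*1/3)) - 41817) = sqrt(-164/(-3 - (0 - 2/3)) - 41817) = sqrt(-164/(-3 - 1*(-2/3)) - 41817) = sqrt(-164/(-3 + 2/3) - 41817) = sqrt(-164/(1*(-7/3)) - 41817) = sqrt(-164/(-7/3) - 41817) = sqrt(-164*(-3/7) - 41817) = sqrt(492/7 - 41817) = sqrt(-292227/7) = I*sqrt(2045589)/7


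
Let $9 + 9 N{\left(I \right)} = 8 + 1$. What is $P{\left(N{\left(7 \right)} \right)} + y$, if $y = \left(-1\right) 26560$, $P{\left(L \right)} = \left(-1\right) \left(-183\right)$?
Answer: $-26377$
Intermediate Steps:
$N{\left(I \right)} = 0$ ($N{\left(I \right)} = -1 + \frac{8 + 1}{9} = -1 + \frac{1}{9} \cdot 9 = -1 + 1 = 0$)
$P{\left(L \right)} = 183$
$y = -26560$
$P{\left(N{\left(7 \right)} \right)} + y = 183 - 26560 = -26377$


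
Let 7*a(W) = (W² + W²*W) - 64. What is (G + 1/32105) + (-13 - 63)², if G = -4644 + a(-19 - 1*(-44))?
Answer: 774051557/224735 ≈ 3444.3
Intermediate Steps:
a(W) = -64/7 + W²/7 + W³/7 (a(W) = ((W² + W²*W) - 64)/7 = ((W² + W³) - 64)/7 = (-64 + W² + W³)/7 = -64/7 + W²/7 + W³/7)
G = -16322/7 (G = -4644 + (-64/7 + (-19 - 1*(-44))²/7 + (-19 - 1*(-44))³/7) = -4644 + (-64/7 + (-19 + 44)²/7 + (-19 + 44)³/7) = -4644 + (-64/7 + (⅐)*25² + (⅐)*25³) = -4644 + (-64/7 + (⅐)*625 + (⅐)*15625) = -4644 + (-64/7 + 625/7 + 15625/7) = -4644 + 16186/7 = -16322/7 ≈ -2331.7)
(G + 1/32105) + (-13 - 63)² = (-16322/7 + 1/32105) + (-13 - 63)² = (-16322/7 + 1/32105) + (-76)² = -524017803/224735 + 5776 = 774051557/224735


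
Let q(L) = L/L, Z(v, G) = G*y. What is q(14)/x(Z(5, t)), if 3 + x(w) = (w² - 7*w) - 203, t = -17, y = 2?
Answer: 1/1188 ≈ 0.00084175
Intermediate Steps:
Z(v, G) = 2*G (Z(v, G) = G*2 = 2*G)
x(w) = -206 + w² - 7*w (x(w) = -3 + ((w² - 7*w) - 203) = -3 + (-203 + w² - 7*w) = -206 + w² - 7*w)
q(L) = 1
q(14)/x(Z(5, t)) = 1/(-206 + (2*(-17))² - 14*(-17)) = 1/(-206 + (-34)² - 7*(-34)) = 1/(-206 + 1156 + 238) = 1/1188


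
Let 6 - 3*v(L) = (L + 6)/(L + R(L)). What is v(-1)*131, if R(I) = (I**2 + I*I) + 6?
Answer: 4847/21 ≈ 230.81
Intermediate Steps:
R(I) = 6 + 2*I**2 (R(I) = (I**2 + I**2) + 6 = 2*I**2 + 6 = 6 + 2*I**2)
v(L) = 2 - (6 + L)/(3*(6 + L + 2*L**2)) (v(L) = 2 - (L + 6)/(3*(L + (6 + 2*L**2))) = 2 - (6 + L)/(3*(6 + L + 2*L**2)))
v(-1)*131 = ((30 + 5*(-1) + 12*(-1)**2)/(3*(6 - 1 + 2*(-1)**2)))*131 = ((30 - 5 + 12*1)/(3*(6 - 1 + 2*1)))*131 = ((30 - 5 + 12)/(3*(6 - 1 + 2)))*131 = ((1/3)*37/7)*131 = ((1/3)*(1/7)*37)*131 = (37/21)*131 = 4847/21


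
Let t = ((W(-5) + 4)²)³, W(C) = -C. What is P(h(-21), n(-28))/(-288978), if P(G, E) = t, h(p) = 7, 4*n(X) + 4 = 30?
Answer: -177147/96326 ≈ -1.8390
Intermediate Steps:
n(X) = 13/2 (n(X) = -1 + (¼)*30 = -1 + 15/2 = 13/2)
t = 531441 (t = ((-1*(-5) + 4)²)³ = ((5 + 4)²)³ = (9²)³ = 81³ = 531441)
P(G, E) = 531441
P(h(-21), n(-28))/(-288978) = 531441/(-288978) = 531441*(-1/288978) = -177147/96326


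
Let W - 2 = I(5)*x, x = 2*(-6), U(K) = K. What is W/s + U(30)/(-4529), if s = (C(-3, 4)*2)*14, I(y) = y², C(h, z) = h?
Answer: 96223/27174 ≈ 3.5410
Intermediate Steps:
x = -12
s = -84 (s = -3*2*14 = -6*14 = -84)
W = -298 (W = 2 + 5²*(-12) = 2 + 25*(-12) = 2 - 300 = -298)
W/s + U(30)/(-4529) = -298/(-84) + 30/(-4529) = -298*(-1/84) + 30*(-1/4529) = 149/42 - 30/4529 = 96223/27174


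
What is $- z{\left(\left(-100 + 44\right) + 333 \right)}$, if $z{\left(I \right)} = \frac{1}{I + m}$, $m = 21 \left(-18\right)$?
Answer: $\frac{1}{101} \approx 0.009901$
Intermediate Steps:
$m = -378$
$z{\left(I \right)} = \frac{1}{-378 + I}$ ($z{\left(I \right)} = \frac{1}{I - 378} = \frac{1}{-378 + I}$)
$- z{\left(\left(-100 + 44\right) + 333 \right)} = - \frac{1}{-378 + \left(\left(-100 + 44\right) + 333\right)} = - \frac{1}{-378 + \left(-56 + 333\right)} = - \frac{1}{-378 + 277} = - \frac{1}{-101} = \left(-1\right) \left(- \frac{1}{101}\right) = \frac{1}{101}$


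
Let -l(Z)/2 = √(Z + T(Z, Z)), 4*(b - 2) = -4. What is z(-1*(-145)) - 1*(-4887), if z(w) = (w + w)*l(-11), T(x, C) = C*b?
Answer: 4887 - 580*I*√22 ≈ 4887.0 - 2720.4*I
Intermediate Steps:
b = 1 (b = 2 + (¼)*(-4) = 2 - 1 = 1)
T(x, C) = C (T(x, C) = C*1 = C)
l(Z) = -2*√2*√Z (l(Z) = -2*√(Z + Z) = -2*√2*√Z)
z(w) = -4*I*w*√22 (z(w) = (w + w)*(-2*√2*√(-11)) = (2*w)*(-2*√2*I*√11) = (2*w)*(-2*I*√22) = -4*I*w*√22)
z(-1*(-145)) - 1*(-4887) = -4*I*(-1*(-145))*√22 - 1*(-4887) = -4*I*145*√22 + 4887 = -580*I*√22 + 4887 = 4887 - 580*I*√22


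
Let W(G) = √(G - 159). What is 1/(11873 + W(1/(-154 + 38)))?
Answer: 44428/527494239 - 2*I*√534905/16352321409 ≈ 8.4225e-5 - 8.9452e-8*I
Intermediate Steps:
W(G) = √(-159 + G)
1/(11873 + W(1/(-154 + 38))) = 1/(11873 + √(-159 + 1/(-154 + 38))) = 1/(11873 + √(-159 + 1/(-116))) = 1/(11873 + √(-159 - 1/116)) = 1/(11873 + √(-18445/116)) = 1/(11873 + I*√534905/58)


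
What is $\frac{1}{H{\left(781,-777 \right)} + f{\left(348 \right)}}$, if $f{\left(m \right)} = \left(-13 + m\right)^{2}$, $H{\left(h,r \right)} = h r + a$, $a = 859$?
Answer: $- \frac{1}{493753} \approx -2.0253 \cdot 10^{-6}$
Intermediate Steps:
$H{\left(h,r \right)} = 859 + h r$ ($H{\left(h,r \right)} = h r + 859 = 859 + h r$)
$\frac{1}{H{\left(781,-777 \right)} + f{\left(348 \right)}} = \frac{1}{\left(859 + 781 \left(-777\right)\right) + \left(-13 + 348\right)^{2}} = \frac{1}{\left(859 - 606837\right) + 335^{2}} = \frac{1}{-605978 + 112225} = \frac{1}{-493753} = - \frac{1}{493753}$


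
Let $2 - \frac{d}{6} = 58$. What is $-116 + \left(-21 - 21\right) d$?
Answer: $13996$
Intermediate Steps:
$d = -336$ ($d = 12 - 348 = -336$)
$-116 + \left(-21 - 21\right) d = -116 + \left(-21 - 21\right) \left(-336\right) = -116 - -14112 = -116 + 14112 = 13996$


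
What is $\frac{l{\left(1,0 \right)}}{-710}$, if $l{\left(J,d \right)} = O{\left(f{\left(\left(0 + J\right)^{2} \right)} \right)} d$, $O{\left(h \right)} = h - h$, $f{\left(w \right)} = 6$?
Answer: $0$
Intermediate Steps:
$O{\left(h \right)} = 0$
$l{\left(J,d \right)} = 0$ ($l{\left(J,d \right)} = 0 d = 0$)
$\frac{l{\left(1,0 \right)}}{-710} = \frac{0}{-710} = 0 \left(- \frac{1}{710}\right) = 0$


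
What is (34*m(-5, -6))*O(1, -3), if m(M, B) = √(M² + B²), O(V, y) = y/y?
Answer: 34*√61 ≈ 265.55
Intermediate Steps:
O(V, y) = 1
m(M, B) = √(B² + M²)
(34*m(-5, -6))*O(1, -3) = (34*√((-6)² + (-5)²))*1 = (34*√(36 + 25))*1 = (34*√61)*1 = 34*√61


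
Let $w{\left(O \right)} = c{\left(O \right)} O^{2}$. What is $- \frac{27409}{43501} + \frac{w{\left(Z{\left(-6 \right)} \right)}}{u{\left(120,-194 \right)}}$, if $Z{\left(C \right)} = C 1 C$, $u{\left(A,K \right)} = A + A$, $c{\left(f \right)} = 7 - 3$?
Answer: $\frac{4561063}{217505} \approx 20.97$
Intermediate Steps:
$c{\left(f \right)} = 4$ ($c{\left(f \right)} = 7 - 3 = 4$)
$u{\left(A,K \right)} = 2 A$
$Z{\left(C \right)} = C^{2}$ ($Z{\left(C \right)} = C C = C^{2}$)
$w{\left(O \right)} = 4 O^{2}$
$- \frac{27409}{43501} + \frac{w{\left(Z{\left(-6 \right)} \right)}}{u{\left(120,-194 \right)}} = - \frac{27409}{43501} + \frac{4 \left(\left(-6\right)^{2}\right)^{2}}{2 \cdot 120} = \left(-27409\right) \frac{1}{43501} + \frac{4 \cdot 36^{2}}{240} = - \frac{27409}{43501} + 4 \cdot 1296 \cdot \frac{1}{240} = - \frac{27409}{43501} + 5184 \cdot \frac{1}{240} = - \frac{27409}{43501} + \frac{108}{5} = \frac{4561063}{217505}$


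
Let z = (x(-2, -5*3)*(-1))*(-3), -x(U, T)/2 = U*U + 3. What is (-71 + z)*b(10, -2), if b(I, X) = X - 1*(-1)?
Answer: 113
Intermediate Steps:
x(U, T) = -6 - 2*U² (x(U, T) = -2*(U*U + 3) = -2*(U² + 3) = -2*(3 + U²) = -6 - 2*U²)
b(I, X) = 1 + X (b(I, X) = X + 1 = 1 + X)
z = -42 (z = ((-6 - 2*(-2)²)*(-1))*(-3) = ((-6 - 2*4)*(-1))*(-3) = ((-6 - 8)*(-1))*(-3) = -14*(-1)*(-3) = 14*(-3) = -42)
(-71 + z)*b(10, -2) = (-71 - 42)*(1 - 2) = -113*(-1) = 113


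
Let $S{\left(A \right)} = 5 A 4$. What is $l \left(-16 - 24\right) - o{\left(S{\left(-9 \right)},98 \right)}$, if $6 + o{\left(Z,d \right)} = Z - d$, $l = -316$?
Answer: $12924$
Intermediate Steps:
$S{\left(A \right)} = 20 A$
$o{\left(Z,d \right)} = -6 + Z - d$ ($o{\left(Z,d \right)} = -6 + \left(Z - d\right) = -6 + Z - d$)
$l \left(-16 - 24\right) - o{\left(S{\left(-9 \right)},98 \right)} = - 316 \left(-16 - 24\right) - \left(-6 + 20 \left(-9\right) - 98\right) = - 316 \left(-16 - 24\right) - \left(-6 - 180 - 98\right) = \left(-316\right) \left(-40\right) - -284 = 12640 + 284 = 12924$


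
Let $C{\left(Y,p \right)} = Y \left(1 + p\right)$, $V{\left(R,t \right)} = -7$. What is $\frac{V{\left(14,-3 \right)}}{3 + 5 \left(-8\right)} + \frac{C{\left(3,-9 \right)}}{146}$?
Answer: $\frac{67}{2701} \approx 0.024806$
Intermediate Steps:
$\frac{V{\left(14,-3 \right)}}{3 + 5 \left(-8\right)} + \frac{C{\left(3,-9 \right)}}{146} = - \frac{7}{3 + 5 \left(-8\right)} + \frac{3 \left(1 - 9\right)}{146} = - \frac{7}{3 - 40} + 3 \left(-8\right) \frac{1}{146} = - \frac{7}{-37} - \frac{12}{73} = \left(-7\right) \left(- \frac{1}{37}\right) - \frac{12}{73} = \frac{7}{37} - \frac{12}{73} = \frac{67}{2701}$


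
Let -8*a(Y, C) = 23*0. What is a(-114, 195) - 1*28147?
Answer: -28147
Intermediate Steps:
a(Y, C) = 0 (a(Y, C) = -23*0/8 = -1/8*0 = 0)
a(-114, 195) - 1*28147 = 0 - 1*28147 = 0 - 28147 = -28147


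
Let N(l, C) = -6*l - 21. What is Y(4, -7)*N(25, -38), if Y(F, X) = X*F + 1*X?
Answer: 5985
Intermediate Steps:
N(l, C) = -21 - 6*l
Y(F, X) = X + F*X (Y(F, X) = F*X + X = X + F*X)
Y(4, -7)*N(25, -38) = (-7*(1 + 4))*(-21 - 6*25) = (-7*5)*(-21 - 150) = -35*(-171) = 5985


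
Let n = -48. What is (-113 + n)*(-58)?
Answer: 9338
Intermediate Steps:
(-113 + n)*(-58) = (-113 - 48)*(-58) = -161*(-58) = 9338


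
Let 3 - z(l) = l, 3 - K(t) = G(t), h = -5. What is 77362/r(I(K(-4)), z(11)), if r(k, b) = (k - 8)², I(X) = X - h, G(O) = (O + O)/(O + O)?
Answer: 77362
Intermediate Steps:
G(O) = 1 (G(O) = (2*O)/((2*O)) = (2*O)*(1/(2*O)) = 1)
K(t) = 2 (K(t) = 3 - 1*1 = 3 - 1 = 2)
I(X) = 5 + X (I(X) = X - 1*(-5) = X + 5 = 5 + X)
z(l) = 3 - l
r(k, b) = (-8 + k)²
77362/r(I(K(-4)), z(11)) = 77362/((-8 + (5 + 2))²) = 77362/((-8 + 7)²) = 77362/((-1)²) = 77362/1 = 77362*1 = 77362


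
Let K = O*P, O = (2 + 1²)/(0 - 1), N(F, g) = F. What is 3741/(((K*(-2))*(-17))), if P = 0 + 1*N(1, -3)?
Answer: -1247/34 ≈ -36.676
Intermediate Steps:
O = -3 (O = (2 + 1)/(-1) = 3*(-1) = -3)
P = 1 (P = 0 + 1*1 = 0 + 1 = 1)
K = -3 (K = -3*1 = -3)
3741/(((K*(-2))*(-17))) = 3741/((-3*(-2)*(-17))) = 3741/((6*(-17))) = 3741/(-102) = 3741*(-1/102) = -1247/34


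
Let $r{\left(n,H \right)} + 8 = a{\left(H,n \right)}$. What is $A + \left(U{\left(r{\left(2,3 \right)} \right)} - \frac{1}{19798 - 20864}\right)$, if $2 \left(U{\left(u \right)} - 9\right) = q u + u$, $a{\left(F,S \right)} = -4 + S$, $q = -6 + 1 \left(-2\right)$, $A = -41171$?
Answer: $- \frac{43841381}{1066} \approx -41127.0$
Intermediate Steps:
$q = -8$ ($q = -6 - 2 = -8$)
$r{\left(n,H \right)} = -12 + n$ ($r{\left(n,H \right)} = -8 + \left(-4 + n\right) = -12 + n$)
$U{\left(u \right)} = 9 - \frac{7 u}{2}$ ($U{\left(u \right)} = 9 + \frac{- 8 u + u}{2} = 9 + \frac{\left(-7\right) u}{2} = 9 - \frac{7 u}{2}$)
$A + \left(U{\left(r{\left(2,3 \right)} \right)} - \frac{1}{19798 - 20864}\right) = -41171 - \left(-9 + \frac{1}{19798 - 20864} + \frac{7 \left(-12 + 2\right)}{2}\right) = -41171 + \left(\left(9 - -35\right) - \frac{1}{-1066}\right) = -41171 + \left(\left(9 + 35\right) - - \frac{1}{1066}\right) = -41171 + \left(44 + \frac{1}{1066}\right) = -41171 + \frac{46905}{1066} = - \frac{43841381}{1066}$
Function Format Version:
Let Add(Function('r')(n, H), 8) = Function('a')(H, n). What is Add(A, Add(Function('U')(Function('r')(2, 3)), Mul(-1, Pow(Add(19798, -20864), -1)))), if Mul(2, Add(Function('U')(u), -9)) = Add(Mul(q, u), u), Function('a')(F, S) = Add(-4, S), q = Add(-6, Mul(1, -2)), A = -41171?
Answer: Rational(-43841381, 1066) ≈ -41127.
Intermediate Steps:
q = -8 (q = Add(-6, -2) = -8)
Function('r')(n, H) = Add(-12, n) (Function('r')(n, H) = Add(-8, Add(-4, n)) = Add(-12, n))
Function('U')(u) = Add(9, Mul(Rational(-7, 2), u)) (Function('U')(u) = Add(9, Mul(Rational(1, 2), Add(Mul(-8, u), u))) = Add(9, Mul(Rational(1, 2), Mul(-7, u))) = Add(9, Mul(Rational(-7, 2), u)))
Add(A, Add(Function('U')(Function('r')(2, 3)), Mul(-1, Pow(Add(19798, -20864), -1)))) = Add(-41171, Add(Add(9, Mul(Rational(-7, 2), Add(-12, 2))), Mul(-1, Pow(Add(19798, -20864), -1)))) = Add(-41171, Add(Add(9, Mul(Rational(-7, 2), -10)), Mul(-1, Pow(-1066, -1)))) = Add(-41171, Add(Add(9, 35), Mul(-1, Rational(-1, 1066)))) = Add(-41171, Add(44, Rational(1, 1066))) = Add(-41171, Rational(46905, 1066)) = Rational(-43841381, 1066)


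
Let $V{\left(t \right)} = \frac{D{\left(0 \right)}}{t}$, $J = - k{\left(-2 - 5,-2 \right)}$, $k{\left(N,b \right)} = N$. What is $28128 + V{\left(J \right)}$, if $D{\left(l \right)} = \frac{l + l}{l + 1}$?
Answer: $28128$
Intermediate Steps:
$D{\left(l \right)} = \frac{2 l}{1 + l}$
$J = 7$ ($J = - (-2 - 5) = \left(-1\right) \left(-7\right) = 7$)
$V{\left(t \right)} = 0$ ($V{\left(t \right)} = \frac{2 \cdot 0 \frac{1}{1 + 0}}{t} = \frac{2 \cdot 0 \cdot 1^{-1}}{t} = \frac{2 \cdot 0 \cdot 1}{t} = \frac{0}{t} = 0$)
$28128 + V{\left(J \right)} = 28128 + 0 = 28128$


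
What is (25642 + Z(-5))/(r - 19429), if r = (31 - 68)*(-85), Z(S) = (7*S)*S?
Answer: -25817/16284 ≈ -1.5854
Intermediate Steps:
Z(S) = 7*S²
r = 3145 (r = -37*(-85) = 3145)
(25642 + Z(-5))/(r - 19429) = (25642 + 7*(-5)²)/(3145 - 19429) = (25642 + 7*25)/(-16284) = (25642 + 175)*(-1/16284) = 25817*(-1/16284) = -25817/16284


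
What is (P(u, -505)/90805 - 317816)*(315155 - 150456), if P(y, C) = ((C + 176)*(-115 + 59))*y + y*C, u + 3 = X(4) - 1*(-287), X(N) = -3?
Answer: -432024142502369/8255 ≈ -5.2335e+10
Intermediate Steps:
u = 281 (u = -3 + (-3 - 1*(-287)) = -3 + (-3 + 287) = -3 + 284 = 281)
P(y, C) = C*y + y*(-9856 - 56*C) (P(y, C) = ((176 + C)*(-56))*y + C*y = (-9856 - 56*C)*y + C*y = y*(-9856 - 56*C) + C*y = C*y + y*(-9856 - 56*C))
(P(u, -505)/90805 - 317816)*(315155 - 150456) = (-11*281*(896 + 5*(-505))/90805 - 317816)*(315155 - 150456) = (-11*281*(896 - 2525)*(1/90805) - 317816)*164699 = (-11*281*(-1629)*(1/90805) - 317816)*164699 = (5035239*(1/90805) - 317816)*164699 = (457749/8255 - 317816)*164699 = -2623113331/8255*164699 = -432024142502369/8255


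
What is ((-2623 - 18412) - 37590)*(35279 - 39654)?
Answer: 256484375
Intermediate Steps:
((-2623 - 18412) - 37590)*(35279 - 39654) = (-21035 - 37590)*(-4375) = -58625*(-4375) = 256484375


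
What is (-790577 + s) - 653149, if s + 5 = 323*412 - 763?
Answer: -1311418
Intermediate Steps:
s = 132308 (s = -5 + (323*412 - 763) = -5 + (133076 - 763) = -5 + 132313 = 132308)
(-790577 + s) - 653149 = (-790577 + 132308) - 653149 = -658269 - 653149 = -1311418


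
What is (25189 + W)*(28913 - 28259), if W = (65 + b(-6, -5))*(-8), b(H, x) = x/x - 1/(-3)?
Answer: 16126550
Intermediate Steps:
b(H, x) = 4/3 (b(H, x) = 1 - 1*(-1/3) = 1 + 1/3 = 4/3)
W = -1592/3 (W = (65 + 4/3)*(-8) = (199/3)*(-8) = -1592/3 ≈ -530.67)
(25189 + W)*(28913 - 28259) = (25189 - 1592/3)*(28913 - 28259) = (73975/3)*654 = 16126550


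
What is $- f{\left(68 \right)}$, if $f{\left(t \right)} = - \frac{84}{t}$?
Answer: $\frac{21}{17} \approx 1.2353$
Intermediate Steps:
$- f{\left(68 \right)} = - \frac{-84}{68} = \left(-1\right) \left(- \frac{21}{17}\right) = \frac{21}{17}$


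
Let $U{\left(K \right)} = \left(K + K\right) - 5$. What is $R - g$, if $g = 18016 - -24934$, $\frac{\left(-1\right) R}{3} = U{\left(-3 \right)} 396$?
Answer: $-29882$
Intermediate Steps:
$U{\left(K \right)} = -5 + 2 K$ ($U{\left(K \right)} = 2 K - 5 = -5 + 2 K$)
$R = 13068$ ($R = - 3 \left(-5 + 2 \left(-3\right)\right) 396 = - 3 \left(-5 - 6\right) 396 = - 3 \left(\left(-11\right) 396\right) = \left(-3\right) \left(-4356\right) = 13068$)
$g = 42950$ ($g = 18016 + 24934 = 42950$)
$R - g = 13068 - 42950 = -29882$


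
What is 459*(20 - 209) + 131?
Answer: -86620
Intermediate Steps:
459*(20 - 209) + 131 = 459*(-189) + 131 = -86751 + 131 = -86620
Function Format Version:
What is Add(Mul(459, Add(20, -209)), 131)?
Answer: -86620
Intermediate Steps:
Add(Mul(459, Add(20, -209)), 131) = Add(Mul(459, -189), 131) = Add(-86751, 131) = -86620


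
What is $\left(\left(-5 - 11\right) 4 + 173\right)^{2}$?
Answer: $11881$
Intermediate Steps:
$\left(\left(-5 - 11\right) 4 + 173\right)^{2} = \left(\left(-16\right) 4 + 173\right)^{2} = \left(-64 + 173\right)^{2} = 109^{2} = 11881$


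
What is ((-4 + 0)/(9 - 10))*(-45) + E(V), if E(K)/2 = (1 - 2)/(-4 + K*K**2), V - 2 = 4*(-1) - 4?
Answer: -19799/110 ≈ -179.99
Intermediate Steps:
V = -6 (V = 2 + (4*(-1) - 4) = 2 + (-4 - 4) = 2 - 8 = -6)
E(K) = -2/(-4 + K**3) (E(K) = 2*((1 - 2)/(-4 + K*K**2)) = 2*(-1/(-4 + K**3)) = -2/(-4 + K**3))
((-4 + 0)/(9 - 10))*(-45) + E(V) = ((-4 + 0)/(9 - 10))*(-45) - 2/(-4 + (-6)**3) = -4/(-1)*(-45) - 2/(-4 - 216) = -4*(-1)*(-45) - 2/(-220) = 4*(-45) - 2*(-1/220) = -180 + 1/110 = -19799/110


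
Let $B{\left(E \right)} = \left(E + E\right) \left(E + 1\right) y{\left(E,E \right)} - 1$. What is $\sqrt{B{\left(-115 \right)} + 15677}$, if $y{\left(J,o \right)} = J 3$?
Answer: $4 i \sqrt{564389} \approx 3005.0 i$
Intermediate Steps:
$y{\left(J,o \right)} = 3 J$
$B{\left(E \right)} = -1 + 6 E^{2} \left(1 + E\right)$ ($B{\left(E \right)} = \left(E + E\right) \left(E + 1\right) 3 E - 1 = 2 E \left(1 + E\right) 3 E - 1 = 6 E^{2} \left(1 + E\right) - 1 = -1 + 6 E^{2} \left(1 + E\right)$)
$\sqrt{B{\left(-115 \right)} + 15677} = \sqrt{\left(-1 + 6 \left(-115\right)^{2} + 6 \left(-115\right)^{3}\right) + 15677} = \sqrt{\left(-1 + 6 \cdot 13225 + 6 \left(-1520875\right)\right) + 15677} = \sqrt{\left(-1 + 79350 - 9125250\right) + 15677} = \sqrt{-9045901 + 15677} = \sqrt{-9030224} = 4 i \sqrt{564389}$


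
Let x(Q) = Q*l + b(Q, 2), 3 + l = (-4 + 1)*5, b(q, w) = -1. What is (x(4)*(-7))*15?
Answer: 7665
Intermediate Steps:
l = -18 (l = -3 + (-4 + 1)*5 = -3 - 3*5 = -3 - 15 = -18)
x(Q) = -1 - 18*Q (x(Q) = Q*(-18) - 1 = -18*Q - 1 = -1 - 18*Q)
(x(4)*(-7))*15 = ((-1 - 18*4)*(-7))*15 = ((-1 - 72)*(-7))*15 = -73*(-7)*15 = 511*15 = 7665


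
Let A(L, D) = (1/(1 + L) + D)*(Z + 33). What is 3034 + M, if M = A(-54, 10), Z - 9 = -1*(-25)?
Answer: 196245/53 ≈ 3702.7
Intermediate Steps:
Z = 34 (Z = 9 - 1*(-25) = 9 + 25 = 34)
A(L, D) = 67*D + 67/(1 + L) (A(L, D) = (1/(1 + L) + D)*(34 + 33) = (D + 1/(1 + L))*67 = 67*D + 67/(1 + L))
M = 35443/53 (M = 67*(1 + 10 + 10*(-54))/(1 - 54) = 67*(1 + 10 - 540)/(-53) = 67*(-1/53)*(-529) = 35443/53 ≈ 668.74)
3034 + M = 3034 + 35443/53 = 196245/53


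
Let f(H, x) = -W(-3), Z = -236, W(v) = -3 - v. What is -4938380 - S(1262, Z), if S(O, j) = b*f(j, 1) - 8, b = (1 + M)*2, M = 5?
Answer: -4938372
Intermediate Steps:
f(H, x) = 0 (f(H, x) = -(-3 - 1*(-3)) = -(-3 + 3) = -1*0 = 0)
b = 12 (b = (1 + 5)*2 = 6*2 = 12)
S(O, j) = -8 (S(O, j) = 12*0 - 8 = 0 - 8 = -8)
-4938380 - S(1262, Z) = -4938380 - 1*(-8) = -4938380 + 8 = -4938372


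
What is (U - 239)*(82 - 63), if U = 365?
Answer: 2394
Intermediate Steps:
(U - 239)*(82 - 63) = (365 - 239)*(82 - 63) = 126*19 = 2394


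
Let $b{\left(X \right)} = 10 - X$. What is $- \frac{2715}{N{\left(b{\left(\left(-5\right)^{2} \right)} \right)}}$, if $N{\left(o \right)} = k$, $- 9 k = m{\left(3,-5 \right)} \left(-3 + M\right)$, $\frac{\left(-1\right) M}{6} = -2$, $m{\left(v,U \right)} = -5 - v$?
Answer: $- \frac{2715}{8} \approx -339.38$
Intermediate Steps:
$M = 12$ ($M = \left(-6\right) \left(-2\right) = 12$)
$k = 8$ ($k = - \frac{\left(-5 - 3\right) \left(-3 + 12\right)}{9} = - \frac{\left(-5 - 3\right) 9}{9} = - \frac{\left(-8\right) 9}{9} = \left(- \frac{1}{9}\right) \left(-72\right) = 8$)
$N{\left(o \right)} = 8$
$- \frac{2715}{N{\left(b{\left(\left(-5\right)^{2} \right)} \right)}} = - \frac{2715}{8}$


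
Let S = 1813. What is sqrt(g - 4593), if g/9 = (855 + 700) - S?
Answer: I*sqrt(6915) ≈ 83.156*I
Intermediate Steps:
g = -2322 (g = 9*((855 + 700) - 1*1813) = 9*(1555 - 1813) = 9*(-258) = -2322)
sqrt(g - 4593) = sqrt(-2322 - 4593) = sqrt(-6915) = I*sqrt(6915)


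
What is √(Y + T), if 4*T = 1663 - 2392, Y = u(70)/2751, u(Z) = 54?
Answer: 3*I*√68104673/1834 ≈ 13.499*I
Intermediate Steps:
Y = 18/917 (Y = 54/2751 = 54*(1/2751) = 18/917 ≈ 0.019629)
T = -729/4 (T = (1663 - 2392)/4 = (¼)*(-729) = -729/4 ≈ -182.25)
√(Y + T) = √(18/917 - 729/4) = √(-668421/3668) = 3*I*√68104673/1834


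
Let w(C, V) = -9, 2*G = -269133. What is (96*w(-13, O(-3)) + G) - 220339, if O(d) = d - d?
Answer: -711539/2 ≈ -3.5577e+5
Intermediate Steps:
G = -269133/2 (G = (1/2)*(-269133) = -269133/2 ≈ -1.3457e+5)
O(d) = 0
(96*w(-13, O(-3)) + G) - 220339 = (96*(-9) - 269133/2) - 220339 = (-864 - 269133/2) - 220339 = -270861/2 - 220339 = -711539/2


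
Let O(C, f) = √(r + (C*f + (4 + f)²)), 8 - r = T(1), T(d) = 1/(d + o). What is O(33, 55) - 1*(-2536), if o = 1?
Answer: 2536 + √21214/2 ≈ 2608.8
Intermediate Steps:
T(d) = 1/(1 + d) (T(d) = 1/(d + 1) = 1/(1 + d))
r = 15/2 (r = 8 - 1/(1 + 1) = 8 - 1/2 = 8 - 1*½ = 8 - ½ = 15/2 ≈ 7.5000)
O(C, f) = √(15/2 + (4 + f)² + C*f) (O(C, f) = √(15/2 + (C*f + (4 + f)²)) = √(15/2 + ((4 + f)² + C*f)) = √(15/2 + (4 + f)² + C*f))
O(33, 55) - 1*(-2536) = √(30 + 4*(4 + 55)² + 4*33*55)/2 - 1*(-2536) = √(30 + 4*59² + 7260)/2 + 2536 = √(30 + 4*3481 + 7260)/2 + 2536 = √(30 + 13924 + 7260)/2 + 2536 = √21214/2 + 2536 = 2536 + √21214/2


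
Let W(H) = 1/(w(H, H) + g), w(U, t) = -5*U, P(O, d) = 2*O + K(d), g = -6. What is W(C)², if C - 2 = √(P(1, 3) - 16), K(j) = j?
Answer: (16 + 5*I*√11)⁻² ≈ -6.7385e-5 - 0.001882*I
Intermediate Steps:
P(O, d) = d + 2*O (P(O, d) = 2*O + d = d + 2*O)
C = 2 + I*√11 (C = 2 + √((3 + 2*1) - 16) = 2 + √((3 + 2) - 16) = 2 + √(5 - 16) = 2 + √(-11) = 2 + I*√11 ≈ 2.0 + 3.3166*I)
W(H) = 1/(-6 - 5*H) (W(H) = 1/(-5*H - 6) = 1/(-6 - 5*H))
W(C)² = (-1/(6 + 5*(2 + I*√11)))² = (-1/(6 + (10 + 5*I*√11)))² = (-1/(16 + 5*I*√11))² = (16 + 5*I*√11)⁻²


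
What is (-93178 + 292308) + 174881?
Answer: 374011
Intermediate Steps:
(-93178 + 292308) + 174881 = 199130 + 174881 = 374011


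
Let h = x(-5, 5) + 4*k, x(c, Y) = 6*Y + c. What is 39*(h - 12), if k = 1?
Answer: 663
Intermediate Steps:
x(c, Y) = c + 6*Y
h = 29 (h = (-5 + 6*5) + 4*1 = (-5 + 30) + 4 = 25 + 4 = 29)
39*(h - 12) = 39*(29 - 12) = 39*17 = 663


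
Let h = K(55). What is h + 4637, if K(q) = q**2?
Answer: 7662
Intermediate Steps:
h = 3025 (h = 55**2 = 3025)
h + 4637 = 3025 + 4637 = 7662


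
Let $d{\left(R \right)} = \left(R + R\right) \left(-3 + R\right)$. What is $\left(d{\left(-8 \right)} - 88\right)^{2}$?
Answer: $7744$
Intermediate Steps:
$d{\left(R \right)} = 2 R \left(-3 + R\right)$
$\left(d{\left(-8 \right)} - 88\right)^{2} = \left(2 \left(-8\right) \left(-3 - 8\right) - 88\right)^{2} = \left(2 \left(-8\right) \left(-11\right) - 88\right)^{2} = \left(176 - 88\right)^{2} = 88^{2} = 7744$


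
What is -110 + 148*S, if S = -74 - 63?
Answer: -20386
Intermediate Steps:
S = -137
-110 + 148*S = -110 + 148*(-137) = -110 - 20276 = -20386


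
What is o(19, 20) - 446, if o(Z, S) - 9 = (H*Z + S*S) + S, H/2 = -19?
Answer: -739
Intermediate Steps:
H = -38 (H = 2*(-19) = -38)
o(Z, S) = 9 + S + S² - 38*Z (o(Z, S) = 9 + ((-38*Z + S*S) + S) = 9 + ((-38*Z + S²) + S) = 9 + ((S² - 38*Z) + S) = 9 + (S + S² - 38*Z) = 9 + S + S² - 38*Z)
o(19, 20) - 446 = (9 + 20 + 20² - 38*19) - 446 = (9 + 20 + 400 - 722) - 446 = -293 - 446 = -739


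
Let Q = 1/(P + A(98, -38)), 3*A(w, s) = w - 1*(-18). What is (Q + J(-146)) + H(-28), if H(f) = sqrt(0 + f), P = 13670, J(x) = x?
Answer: -6004393/41126 + 2*I*sqrt(7) ≈ -146.0 + 5.2915*I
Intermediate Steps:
A(w, s) = 6 + w/3 (A(w, s) = (w - 1*(-18))/3 = (w + 18)/3 = (18 + w)/3 = 6 + w/3)
Q = 3/41126 (Q = 1/(13670 + (6 + (1/3)*98)) = 1/(13670 + (6 + 98/3)) = 1/(13670 + 116/3) = 1/(41126/3) = 3/41126 ≈ 7.2947e-5)
H(f) = sqrt(f)
(Q + J(-146)) + H(-28) = (3/41126 - 146) + sqrt(-28) = -6004393/41126 + 2*I*sqrt(7)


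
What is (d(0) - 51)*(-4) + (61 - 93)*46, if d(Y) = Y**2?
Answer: -1268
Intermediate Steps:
(d(0) - 51)*(-4) + (61 - 93)*46 = (0**2 - 51)*(-4) + (61 - 93)*46 = (0 - 51)*(-4) - 32*46 = -51*(-4) - 1472 = 204 - 1472 = -1268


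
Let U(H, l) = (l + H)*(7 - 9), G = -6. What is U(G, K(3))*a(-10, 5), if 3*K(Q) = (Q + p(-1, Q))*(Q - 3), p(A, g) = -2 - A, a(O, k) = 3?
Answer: 36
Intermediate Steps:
K(Q) = (-1 + Q)*(-3 + Q)/3 (K(Q) = ((Q + (-2 - 1*(-1)))*(Q - 3))/3 = ((Q + (-2 + 1))*(-3 + Q))/3 = ((Q - 1)*(-3 + Q))/3 = ((-1 + Q)*(-3 + Q))/3 = (-1 + Q)*(-3 + Q)/3)
U(H, l) = -2*H - 2*l (U(H, l) = (H + l)*(-2) = -2*H - 2*l)
U(G, K(3))*a(-10, 5) = (-2*(-6) - 2*(1 - 4/3*3 + (⅓)*3²))*3 = (12 - 2*(1 - 4 + (⅓)*9))*3 = (12 - 2*(1 - 4 + 3))*3 = (12 - 2*0)*3 = (12 + 0)*3 = 12*3 = 36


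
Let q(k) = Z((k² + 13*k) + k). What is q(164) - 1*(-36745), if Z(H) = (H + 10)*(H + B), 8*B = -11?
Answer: 3409845505/4 ≈ 8.5246e+8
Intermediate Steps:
B = -11/8 (B = (⅛)*(-11) = -11/8 ≈ -1.3750)
Z(H) = (10 + H)*(-11/8 + H) (Z(H) = (H + 10)*(H - 11/8) = (10 + H)*(-11/8 + H))
q(k) = -55/4 + (k² + 14*k)² + 69*k²/8 + 483*k/4 (q(k) = -55/4 + ((k² + 13*k) + k)² + 69*((k² + 13*k) + k)/8 = -55/4 + (k² + 14*k)² + 69*(k² + 14*k)/8 = -55/4 + (k² + 14*k)² + (69*k²/8 + 483*k/4) = -55/4 + (k² + 14*k)² + 69*k²/8 + 483*k/4)
q(164) - 1*(-36745) = (-55/4 + 164²*(14 + 164)² + (69/8)*164*(14 + 164)) - 1*(-36745) = (-55/4 + 26896*178² + (69/8)*164*178) + 36745 = (-55/4 + 26896*31684 + 251781) + 36745 = (-55/4 + 852172864 + 251781) + 36745 = 3409698525/4 + 36745 = 3409845505/4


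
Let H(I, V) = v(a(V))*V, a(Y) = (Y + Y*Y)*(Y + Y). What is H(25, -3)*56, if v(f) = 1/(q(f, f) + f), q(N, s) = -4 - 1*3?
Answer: 168/43 ≈ 3.9070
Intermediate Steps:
q(N, s) = -7 (q(N, s) = -4 - 3 = -7)
a(Y) = 2*Y*(Y + Y²) (a(Y) = (Y + Y²)*(2*Y) = 2*Y*(Y + Y²))
v(f) = 1/(-7 + f)
H(I, V) = V/(-7 + 2*V²*(1 + V))
H(25, -3)*56 = -3/(-7 + 2*(-3)²*(1 - 3))*56 = -3/(-7 + 2*9*(-2))*56 = -3/(-7 - 36)*56 = -3/(-43)*56 = -3*(-1/43)*56 = (3/43)*56 = 168/43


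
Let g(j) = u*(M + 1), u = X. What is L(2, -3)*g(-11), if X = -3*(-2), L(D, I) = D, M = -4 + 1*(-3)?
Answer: -72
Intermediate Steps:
M = -7 (M = -4 - 3 = -7)
X = 6
u = 6
g(j) = -36 (g(j) = 6*(-7 + 1) = 6*(-6) = -36)
L(2, -3)*g(-11) = 2*(-36) = -72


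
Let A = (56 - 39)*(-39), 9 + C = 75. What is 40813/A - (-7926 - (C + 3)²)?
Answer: 8370668/663 ≈ 12625.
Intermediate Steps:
C = 66 (C = -9 + 75 = 66)
A = -663 (A = 17*(-39) = -663)
40813/A - (-7926 - (C + 3)²) = 40813/(-663) - (-7926 - (66 + 3)²) = 40813*(-1/663) - (-7926 - 1*69²) = -40813/663 - (-7926 - 1*4761) = -40813/663 - (-7926 - 4761) = -40813/663 - 1*(-12687) = -40813/663 + 12687 = 8370668/663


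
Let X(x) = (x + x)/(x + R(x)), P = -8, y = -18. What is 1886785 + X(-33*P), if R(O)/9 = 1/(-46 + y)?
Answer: 10620724029/5629 ≈ 1.8868e+6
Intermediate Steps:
R(O) = -9/64 (R(O) = 9/(-46 - 18) = 9/(-64) = 9*(-1/64) = -9/64)
X(x) = 2*x/(-9/64 + x) (X(x) = (x + x)/(x - 9/64) = (2*x)/(-9/64 + x) = 2*x/(-9/64 + x))
1886785 + X(-33*P) = 1886785 + 128*(-33*(-8))/(-9 + 64*(-33*(-8))) = 1886785 + 128*264/(-9 + 64*264) = 1886785 + 128*264/(-9 + 16896) = 1886785 + 128*264/16887 = 1886785 + 128*264*(1/16887) = 1886785 + 11264/5629 = 10620724029/5629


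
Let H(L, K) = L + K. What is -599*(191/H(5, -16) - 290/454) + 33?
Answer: 27008649/2497 ≈ 10816.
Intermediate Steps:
H(L, K) = K + L
-599*(191/H(5, -16) - 290/454) + 33 = -599*(191/(-16 + 5) - 290/454) + 33 = -599*(191/(-11) - 290*1/454) + 33 = -599*(191*(-1/11) - 145/227) + 33 = -599*(-191/11 - 145/227) + 33 = -599*(-44952/2497) + 33 = 26926248/2497 + 33 = 27008649/2497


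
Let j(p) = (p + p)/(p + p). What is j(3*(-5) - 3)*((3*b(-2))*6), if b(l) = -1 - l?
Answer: 18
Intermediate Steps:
j(p) = 1 (j(p) = (2*p)/((2*p)) = (2*p)*(1/(2*p)) = 1)
j(3*(-5) - 3)*((3*b(-2))*6) = 1*((3*(-1 - 1*(-2)))*6) = 1*((3*(-1 + 2))*6) = 1*((3*1)*6) = 1*(3*6) = 1*18 = 18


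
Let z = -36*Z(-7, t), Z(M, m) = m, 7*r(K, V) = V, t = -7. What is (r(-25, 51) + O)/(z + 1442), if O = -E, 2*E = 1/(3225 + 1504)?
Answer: 482351/112152964 ≈ 0.0043008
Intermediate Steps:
r(K, V) = V/7
E = 1/9458 (E = 1/(2*(3225 + 1504)) = (½)/4729 = (½)*(1/4729) = 1/9458 ≈ 0.00010573)
O = -1/9458 (O = -1*1/9458 = -1/9458 ≈ -0.00010573)
z = 252 (z = -36*(-7) = 252)
(r(-25, 51) + O)/(z + 1442) = ((⅐)*51 - 1/9458)/(252 + 1442) = (51/7 - 1/9458)/1694 = (482351/66206)*(1/1694) = 482351/112152964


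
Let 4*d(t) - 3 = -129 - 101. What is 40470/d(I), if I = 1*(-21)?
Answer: -161880/227 ≈ -713.13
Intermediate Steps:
I = -21
d(t) = -227/4 (d(t) = ¾ + (-129 - 101)/4 = ¾ + (¼)*(-230) = ¾ - 115/2 = -227/4)
40470/d(I) = 40470/(-227/4) = 40470*(-4/227) = -161880/227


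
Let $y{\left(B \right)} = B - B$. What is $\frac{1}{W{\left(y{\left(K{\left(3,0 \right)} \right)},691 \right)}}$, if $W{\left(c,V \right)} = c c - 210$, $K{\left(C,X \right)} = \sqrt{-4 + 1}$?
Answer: $- \frac{1}{210} \approx -0.0047619$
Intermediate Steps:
$K{\left(C,X \right)} = i \sqrt{3}$ ($K{\left(C,X \right)} = \sqrt{-3} = i \sqrt{3}$)
$y{\left(B \right)} = 0$
$W{\left(c,V \right)} = -210 + c^{2}$ ($W{\left(c,V \right)} = c^{2} - 210 = -210 + c^{2}$)
$\frac{1}{W{\left(y{\left(K{\left(3,0 \right)} \right)},691 \right)}} = \frac{1}{-210 + 0^{2}} = \frac{1}{-210 + 0} = \frac{1}{-210} = - \frac{1}{210}$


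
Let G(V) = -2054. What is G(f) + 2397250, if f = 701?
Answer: 2395196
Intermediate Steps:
G(f) + 2397250 = -2054 + 2397250 = 2395196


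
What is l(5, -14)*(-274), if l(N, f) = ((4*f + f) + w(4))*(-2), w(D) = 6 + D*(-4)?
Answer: -43840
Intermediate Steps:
w(D) = 6 - 4*D
l(N, f) = 20 - 10*f (l(N, f) = ((4*f + f) + (6 - 4*4))*(-2) = (5*f + (6 - 16))*(-2) = (5*f - 10)*(-2) = (-10 + 5*f)*(-2) = 20 - 10*f)
l(5, -14)*(-274) = (20 - 10*(-14))*(-274) = (20 + 140)*(-274) = 160*(-274) = -43840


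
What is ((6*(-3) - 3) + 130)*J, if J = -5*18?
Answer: -9810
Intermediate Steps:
J = -90
((6*(-3) - 3) + 130)*J = ((6*(-3) - 3) + 130)*(-90) = ((-18 - 3) + 130)*(-90) = (-21 + 130)*(-90) = 109*(-90) = -9810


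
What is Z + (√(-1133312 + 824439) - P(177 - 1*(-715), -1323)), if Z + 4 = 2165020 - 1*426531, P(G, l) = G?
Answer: 1737593 + I*√308873 ≈ 1.7376e+6 + 555.76*I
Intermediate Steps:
Z = 1738485 (Z = -4 + (2165020 - 1*426531) = -4 + (2165020 - 426531) = -4 + 1738489 = 1738485)
Z + (√(-1133312 + 824439) - P(177 - 1*(-715), -1323)) = 1738485 + (√(-1133312 + 824439) - (177 - 1*(-715))) = 1738485 + (√(-308873) - (177 + 715)) = 1738485 + (I*√308873 - 1*892) = 1738485 + (I*√308873 - 892) = 1738485 + (-892 + I*√308873) = 1737593 + I*√308873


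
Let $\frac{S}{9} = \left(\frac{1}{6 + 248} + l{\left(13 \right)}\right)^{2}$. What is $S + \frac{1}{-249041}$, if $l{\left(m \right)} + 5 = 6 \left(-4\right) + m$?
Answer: $\frac{37000449905045}{16067129156} \approx 2302.9$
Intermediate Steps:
$l{\left(m \right)} = -29 + m$ ($l{\left(m \right)} = -5 + \left(6 \left(-4\right) + m\right) = -5 + \left(-24 + m\right) = -29 + m$)
$S = \frac{148571721}{64516}$ ($S = 9 \left(\frac{1}{6 + 248} + \left(-29 + 13\right)\right)^{2} = 9 \left(\frac{1}{254} - 16\right)^{2} = 9 \left(- \frac{4063}{254}\right)^{2} = 9 \cdot \frac{16507969}{64516} = \frac{148571721}{64516} \approx 2302.9$)
$S + \frac{1}{-249041} = \frac{148571721}{64516} + \frac{1}{-249041} = \frac{148571721}{64516} - \frac{1}{249041} = \frac{37000449905045}{16067129156}$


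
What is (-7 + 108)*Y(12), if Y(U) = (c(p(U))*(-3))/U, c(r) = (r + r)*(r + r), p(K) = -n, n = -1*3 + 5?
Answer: -404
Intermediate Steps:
n = 2 (n = -3 + 5 = 2)
p(K) = -2 (p(K) = -1*2 = -2)
c(r) = 4*r**2 (c(r) = (2*r)*(2*r) = 4*r**2)
Y(U) = -48/U (Y(U) = ((4*(-2)**2)*(-3))/U = ((4*4)*(-3))/U = (16*(-3))/U = -48/U)
(-7 + 108)*Y(12) = (-7 + 108)*(-48/12) = 101*(-48*1/12) = 101*(-4) = -404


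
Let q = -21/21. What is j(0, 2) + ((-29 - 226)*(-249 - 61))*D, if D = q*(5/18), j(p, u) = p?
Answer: -65875/3 ≈ -21958.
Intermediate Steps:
q = -1 (q = -21*1/21 = -1)
D = -5/18 ≈ -0.27778
j(0, 2) + ((-29 - 226)*(-249 - 61))*D = 0 + ((-29 - 226)*(-249 - 61))*(-5/18) = 0 - 255*(-310)*(-5/18) = 0 + 79050*(-5/18) = 0 - 65875/3 = -65875/3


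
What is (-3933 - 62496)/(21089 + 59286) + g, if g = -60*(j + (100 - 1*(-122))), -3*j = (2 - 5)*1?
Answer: -1075483929/80375 ≈ -13381.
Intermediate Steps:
j = 1 (j = -(2 - 5)/3 = -(-1) = -⅓*(-3) = 1)
g = -13380 (g = -60*(1 + (100 - 1*(-122))) = -60*(1 + (100 + 122)) = -60*(1 + 222) = -60*223 = -13380)
(-3933 - 62496)/(21089 + 59286) + g = (-3933 - 62496)/(21089 + 59286) - 13380 = -66429/80375 - 13380 = -1075483929/80375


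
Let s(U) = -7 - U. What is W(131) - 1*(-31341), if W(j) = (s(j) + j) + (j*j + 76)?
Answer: 48571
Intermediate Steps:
W(j) = 69 + j² (W(j) = ((-7 - j) + j) + (j*j + 76) = -7 + (j² + 76) = -7 + (76 + j²) = 69 + j²)
W(131) - 1*(-31341) = (69 + 131²) - 1*(-31341) = (69 + 17161) + 31341 = 17230 + 31341 = 48571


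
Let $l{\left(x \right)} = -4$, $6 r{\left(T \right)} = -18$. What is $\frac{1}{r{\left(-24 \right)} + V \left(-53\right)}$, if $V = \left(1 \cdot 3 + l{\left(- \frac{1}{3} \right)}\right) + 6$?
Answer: $- \frac{1}{268} \approx -0.0037313$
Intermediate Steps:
$r{\left(T \right)} = -3$ ($r{\left(T \right)} = \frac{1}{6} \left(-18\right) = -3$)
$V = 5$ ($V = \left(1 \cdot 3 - 4\right) + 6 = \left(3 - 4\right) + 6 = -1 + 6 = 5$)
$\frac{1}{r{\left(-24 \right)} + V \left(-53\right)} = \frac{1}{-3 + 5 \left(-53\right)} = \frac{1}{-3 - 265} = \frac{1}{-268} = - \frac{1}{268}$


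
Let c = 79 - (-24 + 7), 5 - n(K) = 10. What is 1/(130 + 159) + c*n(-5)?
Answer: -138719/289 ≈ -480.00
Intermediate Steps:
n(K) = -5 (n(K) = 5 - 1*10 = 5 - 10 = -5)
c = 96 (c = 79 - 1*(-17) = 79 + 17 = 96)
1/(130 + 159) + c*n(-5) = 1/(130 + 159) + 96*(-5) = 1/289 - 480 = -138719/289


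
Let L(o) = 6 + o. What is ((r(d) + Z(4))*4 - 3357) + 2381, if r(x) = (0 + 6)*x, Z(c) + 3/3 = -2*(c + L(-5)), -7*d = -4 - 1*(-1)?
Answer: -7068/7 ≈ -1009.7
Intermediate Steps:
d = 3/7 (d = -(-4 - 1*(-1))/7 = -(-4 + 1)/7 = -1/7*(-3) = 3/7 ≈ 0.42857)
Z(c) = -3 - 2*c (Z(c) = -1 - 2*(c + (6 - 5)) = -1 - 2*(c + 1) = -1 - 2*(1 + c) = -1 + (-2 - 2*c) = -3 - 2*c)
r(x) = 6*x
((r(d) + Z(4))*4 - 3357) + 2381 = ((6*(3/7) + (-3 - 2*4))*4 - 3357) + 2381 = ((18/7 + (-3 - 8))*4 - 3357) + 2381 = ((18/7 - 11)*4 - 3357) + 2381 = (-59/7*4 - 3357) + 2381 = (-236/7 - 3357) + 2381 = -23735/7 + 2381 = -7068/7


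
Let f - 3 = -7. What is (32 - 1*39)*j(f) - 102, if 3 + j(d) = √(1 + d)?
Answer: -81 - 7*I*√3 ≈ -81.0 - 12.124*I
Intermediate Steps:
f = -4 (f = 3 - 7 = -4)
j(d) = -3 + √(1 + d)
(32 - 1*39)*j(f) - 102 = (32 - 1*39)*(-3 + √(1 - 4)) - 102 = (32 - 39)*(-3 + √(-3)) - 102 = -7*(-3 + I*√3) - 102 = (21 - 7*I*√3) - 102 = -81 - 7*I*√3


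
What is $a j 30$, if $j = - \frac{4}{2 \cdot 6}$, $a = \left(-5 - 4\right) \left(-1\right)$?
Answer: $-90$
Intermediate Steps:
$a = 9$ ($a = \left(-9\right) \left(-1\right) = 9$)
$j = - \frac{1}{3}$ ($j = - \frac{4}{12} = \left(-4\right) \frac{1}{12} = - \frac{1}{3} \approx -0.33333$)
$a j 30 = 9 \left(- \frac{1}{3}\right) 30 = \left(-3\right) 30 = -90$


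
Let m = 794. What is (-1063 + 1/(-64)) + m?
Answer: -17217/64 ≈ -269.02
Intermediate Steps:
(-1063 + 1/(-64)) + m = (-1063 + 1/(-64)) + 794 = (-1063 - 1/64) + 794 = -68033/64 + 794 = -17217/64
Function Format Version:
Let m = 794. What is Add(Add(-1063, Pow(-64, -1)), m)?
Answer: Rational(-17217, 64) ≈ -269.02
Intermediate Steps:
Add(Add(-1063, Pow(-64, -1)), m) = Add(Add(-1063, Pow(-64, -1)), 794) = Add(Add(-1063, Rational(-1, 64)), 794) = Add(Rational(-68033, 64), 794) = Rational(-17217, 64)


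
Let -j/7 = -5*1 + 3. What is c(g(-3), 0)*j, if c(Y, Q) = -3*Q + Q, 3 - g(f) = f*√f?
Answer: 0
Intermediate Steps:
g(f) = 3 - f^(3/2) (g(f) = 3 - f*√f = 3 - f^(3/2))
c(Y, Q) = -2*Q
j = 14 (j = -7*(-5*1 + 3) = -7*(-5 + 3) = -7*(-2) = 14)
c(g(-3), 0)*j = -2*0*14 = 0*14 = 0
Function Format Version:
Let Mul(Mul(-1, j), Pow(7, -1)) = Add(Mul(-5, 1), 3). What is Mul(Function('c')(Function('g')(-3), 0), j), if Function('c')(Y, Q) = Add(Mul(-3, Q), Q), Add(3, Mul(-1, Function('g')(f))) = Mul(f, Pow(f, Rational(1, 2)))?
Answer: 0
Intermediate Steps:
Function('g')(f) = Add(3, Mul(-1, Pow(f, Rational(3, 2)))) (Function('g')(f) = Add(3, Mul(-1, Mul(f, Pow(f, Rational(1, 2))))) = Add(3, Mul(-1, Pow(f, Rational(3, 2)))))
Function('c')(Y, Q) = Mul(-2, Q)
j = 14 (j = Mul(-7, Add(Mul(-5, 1), 3)) = Mul(-7, Add(-5, 3)) = Mul(-7, -2) = 14)
Mul(Function('c')(Function('g')(-3), 0), j) = Mul(Mul(-2, 0), 14) = Mul(0, 14) = 0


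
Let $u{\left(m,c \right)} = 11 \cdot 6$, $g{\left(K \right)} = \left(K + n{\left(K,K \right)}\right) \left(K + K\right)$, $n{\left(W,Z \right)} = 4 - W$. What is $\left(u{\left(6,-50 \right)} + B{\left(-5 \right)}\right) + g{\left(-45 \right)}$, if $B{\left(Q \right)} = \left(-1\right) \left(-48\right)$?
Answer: $-246$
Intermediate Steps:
$g{\left(K \right)} = 8 K$ ($g{\left(K \right)} = \left(K - \left(-4 + K\right)\right) \left(K + K\right) = 4 \cdot 2 K = 8 K$)
$u{\left(m,c \right)} = 66$
$B{\left(Q \right)} = 48$
$\left(u{\left(6,-50 \right)} + B{\left(-5 \right)}\right) + g{\left(-45 \right)} = \left(66 + 48\right) + 8 \left(-45\right) = 114 - 360 = -246$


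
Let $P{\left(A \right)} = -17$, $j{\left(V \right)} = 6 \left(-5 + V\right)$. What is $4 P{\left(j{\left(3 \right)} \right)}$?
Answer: $-68$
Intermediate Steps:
$j{\left(V \right)} = -30 + 6 V$
$4 P{\left(j{\left(3 \right)} \right)} = 4 \left(-17\right) = -68$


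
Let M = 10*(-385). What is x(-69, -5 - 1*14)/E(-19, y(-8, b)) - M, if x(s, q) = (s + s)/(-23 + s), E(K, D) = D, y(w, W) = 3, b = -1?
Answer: 7701/2 ≈ 3850.5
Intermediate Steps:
x(s, q) = 2*s/(-23 + s) (x(s, q) = (2*s)/(-23 + s) = 2*s/(-23 + s))
M = -3850
x(-69, -5 - 1*14)/E(-19, y(-8, b)) - M = (2*(-69)/(-23 - 69))/3 - 1*(-3850) = (2*(-69)/(-92))*(1/3) + 3850 = (2*(-69)*(-1/92))*(1/3) + 3850 = (3/2)*(1/3) + 3850 = 1/2 + 3850 = 7701/2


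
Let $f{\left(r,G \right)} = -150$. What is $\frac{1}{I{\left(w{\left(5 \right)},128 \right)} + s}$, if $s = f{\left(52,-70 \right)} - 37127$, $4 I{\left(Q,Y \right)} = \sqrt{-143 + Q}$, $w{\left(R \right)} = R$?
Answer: $- \frac{298216}{11116597901} - \frac{2 i \sqrt{138}}{11116597901} \approx -2.6826 \cdot 10^{-5} - 2.1135 \cdot 10^{-9} i$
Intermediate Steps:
$I{\left(Q,Y \right)} = \frac{\sqrt{-143 + Q}}{4}$
$s = -37277$ ($s = -150 - 37127 = -37277$)
$\frac{1}{I{\left(w{\left(5 \right)},128 \right)} + s} = \frac{1}{\frac{\sqrt{-143 + 5}}{4} - 37277} = \frac{1}{\frac{\sqrt{-138}}{4} - 37277} = \frac{1}{\frac{i \sqrt{138}}{4} - 37277} = \frac{1}{-37277 + \frac{i \sqrt{138}}{4}}$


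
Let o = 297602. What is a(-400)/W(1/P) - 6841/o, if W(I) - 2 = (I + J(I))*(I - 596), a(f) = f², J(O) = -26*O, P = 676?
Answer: 21759440290856993/3269552887854 ≈ 6655.2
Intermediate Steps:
W(I) = 2 - 25*I*(-596 + I) (W(I) = 2 + (I - 26*I)*(I - 596) = 2 + (-25*I)*(-596 + I) = 2 - 25*I*(-596 + I))
a(-400)/W(1/P) - 6841/o = (-400)²/(2 - 25*(1/676)² + 14900/676) - 6841/297602 = 160000/(2 - 25*(1/676)² + 14900*(1/676)) - 6841*1/297602 = 160000/(2 - 25*1/456976 + 3725/169) - 6841/297602 = 160000/(2 - 25/456976 + 3725/169) - 6841/297602 = 160000/(10986327/456976) - 6841/297602 = 160000*(456976/10986327) - 6841/297602 = 73116160000/10986327 - 6841/297602 = 21759440290856993/3269552887854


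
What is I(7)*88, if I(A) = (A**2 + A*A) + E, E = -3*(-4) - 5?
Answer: 9240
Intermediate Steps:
E = 7 (E = 12 - 5 = 7)
I(A) = 7 + 2*A**2 (I(A) = (A**2 + A*A) + 7 = (A**2 + A**2) + 7 = 2*A**2 + 7 = 7 + 2*A**2)
I(7)*88 = (7 + 2*7**2)*88 = (7 + 2*49)*88 = (7 + 98)*88 = 105*88 = 9240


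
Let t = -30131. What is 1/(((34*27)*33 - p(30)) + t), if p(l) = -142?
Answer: 1/305 ≈ 0.0032787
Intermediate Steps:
1/(((34*27)*33 - p(30)) + t) = 1/(((34*27)*33 - 1*(-142)) - 30131) = 1/((918*33 + 142) - 30131) = 1/((30294 + 142) - 30131) = 1/(30436 - 30131) = 1/305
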